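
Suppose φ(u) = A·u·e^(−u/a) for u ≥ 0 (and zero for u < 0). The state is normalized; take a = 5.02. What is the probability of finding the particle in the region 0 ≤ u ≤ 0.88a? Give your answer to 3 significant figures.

P ≈ 0.259

|φ|² is the probability density, so P = ∫_{0}^{0.88a} |φ|² du.
Since A² = 1/(a^3/4), this is the region integral divided by the full normalization integral.
Substituting t = u/a, A² and the length scale cancel in the ratio: P = ∫_{0}^{0.88} t^2·e^(-2·t) dt / ∫_{0}^{∞} t^2·e^(-2·t) dt.
Using ∫ t^2·e^(-2·t) dt = -(2·t^2 + 2·t + 1)·e^(-2·t)/4, the numerator is 1/4 - 2693·e^(-44/25)/2500 and the denominator is 1/4.
The result is P = 0.2587.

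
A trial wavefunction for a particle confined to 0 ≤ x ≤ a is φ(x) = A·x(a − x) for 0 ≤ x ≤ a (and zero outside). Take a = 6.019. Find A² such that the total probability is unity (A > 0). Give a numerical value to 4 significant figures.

The normalization condition is ∫|φ|² dx = 1 from 0 to a.
Expanding the polynomial and integrating term by term, with φ = A·x(a − x), the integral evaluates to A²·[a^5/30].
Setting this equal to 1 gives A² = 1/(a^5/30).
Substituting a = 6.019 gives A² = 0.0037975, so A = 0.061624.

A^2 ≈ 0.003798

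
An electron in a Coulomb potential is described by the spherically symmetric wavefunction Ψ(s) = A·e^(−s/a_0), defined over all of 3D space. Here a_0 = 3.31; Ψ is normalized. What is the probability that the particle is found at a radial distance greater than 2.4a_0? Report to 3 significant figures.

P ≈ 0.143

P = ∫ |Ψ|² 4πs² ds over s > 2.4a_0.
Normalization gives A² = 1/(π·a_0^3).
Let u = s/a_0; then A², 4π and the length scale all cancel, so P = ∫_{2.4}^{∞} u^2·e^(-2·u) du ÷ ∫_{0}^{∞} u^2·e^(-2·u) du.
An antiderivative of u^2·e^(-2·u) is -(2·u^2 + 2·u + 1)·e^(-2·u)/4; evaluating from 2.4 to ∞ gives 433·e^(-24/5)/100, while the full integral is 1/4.
Taking the ratio yields P = 0.1425.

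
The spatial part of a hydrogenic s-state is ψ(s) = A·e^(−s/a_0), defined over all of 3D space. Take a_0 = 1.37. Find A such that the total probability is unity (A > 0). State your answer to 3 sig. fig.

The normalization condition is ∫|ψ|² 4πs² ds = 1 from 0 to ∞.
The integral (without the A² prefactor) comes out to π·a_0^3.
Hence A² = 1/[π·a_0^3].
Plugging in a_0 = 1.37 yields A = 0.3518.

A ≈ 0.352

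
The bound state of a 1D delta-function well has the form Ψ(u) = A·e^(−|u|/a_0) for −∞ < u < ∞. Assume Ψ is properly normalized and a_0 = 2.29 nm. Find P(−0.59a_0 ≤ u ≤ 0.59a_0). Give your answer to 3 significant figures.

P ≈ 0.693

The probability is P = ∫ |Ψ|² du over [−0.59a_0, 0.59a_0].
The normalization integral ∫|Ψ|²du over the whole domain equals a_0·A², and A² cancels in the ratio.
By symmetry take twice the u ≥ 0 contribution in numerator and denominator; the 2's cancel. Let t = u/a_0; then A² and the length scale cancel, so P = ∫_{0}^{0.59} e^(-2·t) dt ÷ ∫_{0}^{∞} e^(-2·t) dt.
With ∫ e^(-2·t) dt = -e^(-2·t)/2 + C, the region integral is 1/2 - e^(-59/50)/2 and the full one is 1/2.
Taking the ratio, P = 0.6927.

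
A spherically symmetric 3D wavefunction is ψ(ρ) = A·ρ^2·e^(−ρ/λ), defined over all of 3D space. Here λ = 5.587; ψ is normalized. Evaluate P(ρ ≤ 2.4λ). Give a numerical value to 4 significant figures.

P ≈ 0.2092

With dV = 4πρ²dρ, the probability is ∫|ψ|² dV over ρ ≤ 2.4λ.
The full normalization integral is A²·[45·π·λ^7/2] = 1, fixing A².
Substituting u = ρ/λ, A², 4π and the length scale all cancel in the ratio: P = ∫_{0}^{2.4} u^6·e^(-2·u) du / ∫_{0}^{∞} u^6·e^(-2·u) du.
An antiderivative of u^6·e^(-2·u) is -(4·u^6 + 12·u^5 + 30·u^4 + 60·u^3 + 90·u^2 + 90·u + 45)·e^(-2·u)/8; evaluating from 0 to 2.4 gives ≈ 1.17672, while the full integral is 45/8.
Taking the ratio yields P = 0.20920.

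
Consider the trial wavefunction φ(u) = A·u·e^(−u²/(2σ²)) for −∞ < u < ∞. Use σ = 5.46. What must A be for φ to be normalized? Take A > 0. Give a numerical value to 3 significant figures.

A ≈ 0.0833

Require ∫ |φ|² du = 1 over the whole domain.
The integral (without the A² prefactor) comes out to √(π)·σ^3/2.
So A² = (√(π)·σ^3/2)^(−1).
Plugging in σ = 5.46 yields A = 0.08326.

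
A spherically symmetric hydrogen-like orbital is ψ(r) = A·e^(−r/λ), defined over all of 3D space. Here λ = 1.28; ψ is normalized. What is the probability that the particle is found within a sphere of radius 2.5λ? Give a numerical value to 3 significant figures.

P = ∫ |ψ|² 4πr² dr over r ≤ 2.5λ.
A² is fixed by ∫₀^∞ 4πr²|ψ|² dr = 1, i.e. A² = (π·λ^3)^(−1).
Let u = r/λ; then A², 4π and the length scale all cancel, so P = ∫_{0}^{2.5} u^2·e^(-2·u) du ÷ ∫_{0}^{∞} u^2·e^(-2·u) du.
Using ∫ u^2·e^(-2·u) du = -(2·u^2 + 2·u + 1)·e^(-2·u)/4, the numerator is 1/4 - 37·e^(-5)/8 and the denominator is 1/4.
This evaluates to P = 0.8753.

P ≈ 0.875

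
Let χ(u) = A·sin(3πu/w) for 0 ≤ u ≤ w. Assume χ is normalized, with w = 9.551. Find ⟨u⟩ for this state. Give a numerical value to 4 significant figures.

⟨u⟩ ≈ 4.776

⟨u⟩ = ∫ u |χ|² du over the full domain.
Since the A² factors cancel between numerator and denominator, ⟨u⟩ = w/2.
Putting w = 9.551 gives 4.7755.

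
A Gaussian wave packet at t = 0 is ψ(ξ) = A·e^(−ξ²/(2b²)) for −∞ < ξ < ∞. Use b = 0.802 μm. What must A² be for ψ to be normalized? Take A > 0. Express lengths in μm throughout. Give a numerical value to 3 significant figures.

A^2 ≈ 0.703 μm^(-1)

Require ∫ |ψ|² dξ = 1 over the whole domain.
Using the Gaussian integral ∫_{−∞}^{∞} e^(−αξ²) dξ = √(π/α), with ψ = A·e^(−ξ²/(2b²)), the integral evaluates to A²·[√(π)·b].
Hence A² = 1/[√(π)·b].
Substituting b = 0.802 gives A² = 0.7035, so A = 0.8387.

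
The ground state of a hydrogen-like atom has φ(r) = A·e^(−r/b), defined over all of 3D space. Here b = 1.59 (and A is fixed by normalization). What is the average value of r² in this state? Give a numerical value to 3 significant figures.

⟨r^2⟩ ≈ 7.58

⟨r²⟩ = ∫ r^2 |φ|² 4πr² dr over the full domain.
With ∫₀^∞ r^4 e^(−αr) dr = 4!/α^5, evaluating both integrals, ⟨r²⟩ = 3·b^2.
With b = 1.59, ⟨r^2⟩ = 7.584.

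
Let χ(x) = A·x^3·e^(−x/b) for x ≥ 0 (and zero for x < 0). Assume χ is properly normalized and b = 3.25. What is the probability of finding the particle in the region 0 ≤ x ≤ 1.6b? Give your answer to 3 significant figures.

The probability is P = ∫ |χ|² dx over [0, 1.6b].
With A² fixed by ∫|χ|² = 1, i.e. A² = (45·b^7/8)^(−1), substitute and integrate.
Substituting u = x/b, A² and the length scale cancel in the ratio: P = ∫_{0}^{1.6} u^6·e^(-2·u) du / ∫_{0}^{∞} u^6·e^(-2·u) du.
Using ∫ u^6·e^(-2·u) du = -(4·u^6 + 12·u^5 + 30·u^4 + 60·u^3 + 90·u^2 + 90·u + 45)·e^(-2·u)/8, the numerator is ≈ 0.25098 and the denominator is 45/8.
Evaluating gives P = 0.04462.

P ≈ 0.0446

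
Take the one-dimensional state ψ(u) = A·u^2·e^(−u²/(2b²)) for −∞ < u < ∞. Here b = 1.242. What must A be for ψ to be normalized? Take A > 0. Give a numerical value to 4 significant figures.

We need A² ∫|f|² du = 1, taking the integral from −∞ to ∞.
With ψ = A·u^2·e^(−u²/(2b²)), the integral evaluates to A²·[3·√(π)·b^5/4].
So A² = (3·√(π)·b^5/4)^(−1).
With b = 1.242: A² = 0.25454 and A = 0.50452.

A ≈ 0.5045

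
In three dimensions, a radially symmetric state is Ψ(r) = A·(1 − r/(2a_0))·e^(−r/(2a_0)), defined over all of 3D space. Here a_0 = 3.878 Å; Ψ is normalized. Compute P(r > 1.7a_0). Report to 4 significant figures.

P ≈ 0.9479

P = ∫ |Ψ|² 4πr² dr over r > 1.7a_0.
The full normalization integral is A²·[8·π·a_0^3] = 1, fixing A².
Let u = r/a_0; then A², 4π and the length scale all cancel, so P = ∫_{1.7}^{∞} u^2·(1 - u/2)^2·e^(-u) du ÷ ∫_{0}^{∞} u^2·(1 - u/2)^2·e^(-u) du.
With ∫ u^2·(1 - u/2)^2·e^(-u) du = -(u^4/4 + u^2 + 2·u + 2)·e^(-u) + C, the region integral is ≈ 1.89589 and the full one is 2.
The region integral divided by the full integral gives P = 0.94795.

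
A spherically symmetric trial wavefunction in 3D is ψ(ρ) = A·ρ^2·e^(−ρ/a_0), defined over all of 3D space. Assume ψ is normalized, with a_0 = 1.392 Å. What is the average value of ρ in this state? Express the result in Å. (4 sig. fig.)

⟨ρ⟩ ≈ 4.872 Å

By definition ⟨ρ⟩ = ∫ ρ |ψ(ρ)|² 4πρ² dρ.
Evaluating both integrals, ⟨ρ⟩ = 7·a_0/2.
With a_0 = 1.392, ⟨ρ⟩ = 4.8720.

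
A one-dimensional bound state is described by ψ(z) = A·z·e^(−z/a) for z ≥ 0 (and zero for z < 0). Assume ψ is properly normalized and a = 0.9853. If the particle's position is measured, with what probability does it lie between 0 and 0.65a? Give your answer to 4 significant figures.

P ≈ 0.1429

The probability is P = ∫ |ψ|² dz over [0, 0.65a].
With A² fixed by ∫|ψ|² = 1, i.e. A² = (a^3/4)^(−1), substitute and integrate.
Let u = z/a; then A² and the length scale cancel, so P = ∫_{0}^{0.65} u^2·e^(-2·u) du ÷ ∫_{0}^{∞} u^2·e^(-2·u) du.
With ∫ u^2·e^(-2·u) du = -(2·u^2 + 2·u + 1)·e^(-2·u)/4 + C, the region integral is 1/4 - 629·e^(-13/10)/800 and the full one is 1/4.
The result is P = 0.14289.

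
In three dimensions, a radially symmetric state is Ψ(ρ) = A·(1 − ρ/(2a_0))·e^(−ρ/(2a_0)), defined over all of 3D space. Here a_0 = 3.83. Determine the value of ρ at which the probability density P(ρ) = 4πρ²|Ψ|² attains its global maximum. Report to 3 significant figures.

ρ ≈ 20.1

Differentiate P(ρ) = 4πρ²|Ψ|² with respect to ρ and set to zero.
This gives ρ = a_0·(√(5) + 3).
With a_0 = 3.83, the most probable radial distance is 20.05.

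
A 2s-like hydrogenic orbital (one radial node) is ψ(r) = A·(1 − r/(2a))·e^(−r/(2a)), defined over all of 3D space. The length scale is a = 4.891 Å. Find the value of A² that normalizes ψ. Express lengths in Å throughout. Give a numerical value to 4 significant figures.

We need A² ∫|f|² 4πr² dr = 1, taking the integral from 0 to ∞.
Using ∫₀^∞ rⁿ e^(−αr) dr = n!/αⁿ⁺¹, carrying out the integral gives A² · 8·π·a^3.
Setting this equal to 1 gives A² = 1/(8·π·a^3).
Plugging in a = 4.891 yields A = 0.018441.

A^2 ≈ 0.0003401 Å^(-3)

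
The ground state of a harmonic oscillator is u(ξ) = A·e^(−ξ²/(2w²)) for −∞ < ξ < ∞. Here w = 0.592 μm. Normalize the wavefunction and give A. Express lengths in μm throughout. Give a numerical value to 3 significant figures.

Require ∫ |u|² dξ = 1 over the whole domain.
With u = A·e^(−ξ²/(2w²)), the integral evaluates to A²·[√(π)·w].
With w = 0.592: A² = 0.9530 and A = 0.9762.

A ≈ 0.976 μm^(-1/2)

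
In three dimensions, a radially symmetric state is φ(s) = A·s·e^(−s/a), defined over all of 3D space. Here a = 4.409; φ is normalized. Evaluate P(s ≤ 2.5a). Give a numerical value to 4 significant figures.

P ≈ 0.5595

With dV = 4πs²ds, the probability is ∫|φ|² dV over s ≤ 2.5a.
A² is fixed by ∫₀^∞ 4πs²|φ|² ds = 1, i.e. A² = (3·π·a^5)^(−1).
Let u = s/a; then A², 4π and the length scale all cancel, so P = ∫_{0}^{2.5} u^4·e^(-2·u) du ÷ ∫_{0}^{∞} u^4·e^(-2·u) du.
With ∫ u^4·e^(-2·u) du = -(u^4/2 + u^3 + 3·u^2/2 + 3·u/2 + 3/4)·e^(-2·u) + C, the region integral is 3/4 - 1569·e^(-5)/32 and the full one is 3/4.
Taking the ratio yields P = 0.55951.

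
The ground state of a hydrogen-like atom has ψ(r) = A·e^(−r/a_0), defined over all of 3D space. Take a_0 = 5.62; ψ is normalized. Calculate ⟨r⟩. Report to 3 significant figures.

⟨r⟩ ≈ 8.43

By definition ⟨r⟩ = ∫ r |ψ(r)|² 4πr² dr.
Using ∫₀^∞ rⁿ e^(−αr) dr = n!/αⁿ⁺¹, the ratio of the moment integral to the normalization integral gives ⟨r⟩ = 3·a_0/2.
Putting a_0 = 5.62 gives 8.430.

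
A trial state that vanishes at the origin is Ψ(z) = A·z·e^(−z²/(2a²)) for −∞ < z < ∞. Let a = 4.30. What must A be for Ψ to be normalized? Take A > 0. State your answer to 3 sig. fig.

Normalization requires ∫|Ψ|² dz = 1, integrated from −∞ to ∞.
Using the Gaussian integral ∫_{−∞}^{∞} e^(−αz²) dz = √(π/α), carrying out the integral gives A² · √(π)·a^3/2.
So A² = (√(π)·a^3/2)^(−1).
With a = 4.30: A² = 0.01419 and A = 0.1191.

A ≈ 0.119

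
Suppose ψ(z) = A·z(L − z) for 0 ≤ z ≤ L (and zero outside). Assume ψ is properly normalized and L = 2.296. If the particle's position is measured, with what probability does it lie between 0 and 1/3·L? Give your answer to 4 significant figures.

P ≈ 0.2099

The probability is P = ∫ |ψ|² dz over [0, 1/3·L].
The normalization integral ∫|ψ|²dz over the whole domain equals L^5/30·A², and A² cancels in the ratio.
Let u = z/L; then A² and the length scale cancel, so P = ∫_{0}^{1/3} u^2·(1 - u)^2 du ÷ ∫_{0}^{1} u^2·(1 - u)^2 du.
An antiderivative of u^2·(1 - u)^2 is u^3·(6·u^2 - 15·u + 10)/30; evaluating from 0 to 1/3 gives 17/2430, while the full integral is 1/30.
Evaluating gives P = 17/81.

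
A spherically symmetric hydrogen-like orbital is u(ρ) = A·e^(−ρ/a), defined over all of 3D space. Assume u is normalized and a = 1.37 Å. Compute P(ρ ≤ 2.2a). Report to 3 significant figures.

P ≈ 0.815

Integrate the radial probability density 4πρ²|u|² over ρ ≤ 2.2a.
A² is fixed by ∫₀^∞ 4πρ²|u|² dρ = 1, i.e. A² = (π·a^3)^(−1).
In terms of t = ρ/a (A², 4π and the length scale all cancel between numerator and denominator), P = [∫_{0}^{2.2} t^2·e^(-2·t) dt] / [∫_{0}^{∞} t^2·e^(-2·t) dt].
An antiderivative of t^2·e^(-2·t) is -(2·t^2 + 2·t + 1)·e^(-2·t)/4; evaluating from 0 to 2.2 gives 1/4 - 377·e^(-22/5)/100, while the full integral is 1/4.
This evaluates to P = 0.8149.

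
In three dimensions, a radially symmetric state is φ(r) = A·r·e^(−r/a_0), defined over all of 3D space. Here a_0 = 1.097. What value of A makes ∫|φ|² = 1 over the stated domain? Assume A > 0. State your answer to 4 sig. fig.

A ≈ 0.2584

The normalization condition is ∫|φ|² 4πr² dr = 1 from 0 to ∞.
In 3D with spherical symmetry the volume element is 4πr² dr.
The integral (without the A² prefactor) comes out to 3·π·a_0^5.
So A² = (3·π·a_0^5)^(−1).
Substituting a_0 = 1.097 gives A² = 0.066788, so A = 0.25843.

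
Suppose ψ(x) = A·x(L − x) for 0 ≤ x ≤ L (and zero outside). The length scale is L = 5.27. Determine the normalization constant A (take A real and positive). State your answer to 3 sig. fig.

The normalization condition is ∫|ψ|² dx = 1 from 0 to L.
Expanding the polynomial and integrating term by term, ∫|ψ|² dx = A²·(L^5/30).
With L = 5.27: A² = 0.007380 and A = 0.08591.

A ≈ 0.0859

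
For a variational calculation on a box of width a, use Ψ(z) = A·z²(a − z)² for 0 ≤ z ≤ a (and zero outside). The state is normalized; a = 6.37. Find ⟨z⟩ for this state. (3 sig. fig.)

⟨z⟩ ≈ 3.19

By definition ⟨z⟩ = ∫ z |Ψ(z)|² dz.
Expanding the polynomial and integrating term by term, the ratio of the moment integral to the normalization integral gives ⟨z⟩ = a/2.
With a = 6.37, ⟨z⟩ = 3.185.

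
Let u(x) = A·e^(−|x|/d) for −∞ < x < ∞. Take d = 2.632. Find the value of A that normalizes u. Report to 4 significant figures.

A ≈ 0.6164

The normalization condition is ∫|u|² dx = 1 from −∞ to ∞.
With u = A·e^(−|x|/d), the integral evaluates to A²·[d].
Substituting d = 2.632 gives A² = 0.37994, so A = 0.61639.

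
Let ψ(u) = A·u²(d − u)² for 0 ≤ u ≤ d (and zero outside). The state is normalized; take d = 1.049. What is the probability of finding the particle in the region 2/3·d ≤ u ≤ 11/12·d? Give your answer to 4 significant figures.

P ≈ 0.1445

|ψ|² is the probability density, so P = ∫_{2/3·d}^{11/12·d} |ψ|² du.
Since A² = 1/(d^9/630), this is the region integral divided by the full normalization integral.
Substituting t = u/d, A² and the length scale cancel in the ratio: P = ∫_{2/3}^{11/12} t^4·(1 - t)^4 dt / ∫_{0}^{1} t^4·(1 - t)^4 dt.
Using ∫ t^4·(1 - t)^4 dt = t^5·(70·t^4 - 315·t^3 + 540·t^2 - 420·t + 126)/630, the numerator is ≈ 0.000229311 and the denominator is 1/630.
Taking the ratio, P = 0.14447.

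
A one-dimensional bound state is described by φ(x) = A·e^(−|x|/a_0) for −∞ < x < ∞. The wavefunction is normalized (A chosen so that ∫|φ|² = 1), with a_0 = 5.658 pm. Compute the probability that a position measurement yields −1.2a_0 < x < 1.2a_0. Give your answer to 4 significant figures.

P ≈ 0.9093

|φ|² is the probability density, so P = ∫_{−1.2a_0}^{1.2a_0} |φ|² dx.
With A² fixed by ∫|φ|² = 1, i.e. A² = (a_0)^(−1), substitute and integrate.
By symmetry take twice the x ≥ 0 contribution in numerator and denominator; the 2's cancel. Let u = x/a_0; then A² and the length scale cancel, so P = ∫_{0}^{1.2} e^(-2·u) du ÷ ∫_{0}^{∞} e^(-2·u) du.
With ∫ e^(-2·u) du = -e^(-2·u)/2 + C, the region integral is 1/2 - e^(-12/5)/2 and the full one is 1/2.
The result is P = 0.90928.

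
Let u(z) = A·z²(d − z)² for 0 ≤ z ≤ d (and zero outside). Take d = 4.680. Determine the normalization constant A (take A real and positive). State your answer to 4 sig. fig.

The normalization condition is ∫|u|² dz = 1 from 0 to d.
The integral (without the A² prefactor) comes out to d^9/630.
Setting this equal to 1 gives A² = 1/(d^9/630).
Substituting d = 4.680 gives A² = 0.00058496, so A = 0.024186.

A ≈ 0.02419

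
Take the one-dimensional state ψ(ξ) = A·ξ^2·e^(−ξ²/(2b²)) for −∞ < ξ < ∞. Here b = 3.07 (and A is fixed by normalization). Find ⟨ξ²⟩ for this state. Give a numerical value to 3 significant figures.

⟨ξ²⟩ = ∫ ξ^2 |ψ|² dξ over the full domain.
Evaluating both integrals, ⟨ξ²⟩ = 5·b^2/2.
With b = 3.07, ⟨ξ^2⟩ = 23.56.

⟨ξ^2⟩ ≈ 23.6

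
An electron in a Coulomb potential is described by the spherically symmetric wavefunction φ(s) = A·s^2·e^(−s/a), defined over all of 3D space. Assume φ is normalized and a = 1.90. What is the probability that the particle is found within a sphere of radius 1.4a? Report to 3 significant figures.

P ≈ 0.0244

Integrate the radial probability density 4πs²|φ|² over s ≤ 1.4a.
Normalization gives A² = 1/(45·π·a^7/2).
In terms of u = s/a (A², 4π and the length scale all cancel between numerator and denominator), P = [∫_{0}^{1.4} u^6·e^(-2·u) du] / [∫_{0}^{∞} u^6·e^(-2·u) du].
With ∫ u^6·e^(-2·u) du = -(4·u^6 + 12·u^5 + 30·u^4 + 60·u^3 + 90·u^2 + 90·u + 45)·e^(-2·u)/8 + C, the region integral is ≈ 0.13731 and the full one is 45/8.
This evaluates to P = 0.02441.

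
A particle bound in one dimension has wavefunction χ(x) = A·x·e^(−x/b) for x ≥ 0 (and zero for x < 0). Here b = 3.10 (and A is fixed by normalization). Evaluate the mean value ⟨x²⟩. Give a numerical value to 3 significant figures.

⟨x^2⟩ ≈ 28.8

The expectation value is the |χ|²-weighted average of x^2: ∫ x^2|χ|² dx.
Using ∫₀^∞ xⁿ e^(−αx) dx = n!/αⁿ⁺¹, since the A² factors cancel between numerator and denominator, ⟨x²⟩ = 3·b^2.
With b = 3.10, ⟨x^2⟩ = 28.83.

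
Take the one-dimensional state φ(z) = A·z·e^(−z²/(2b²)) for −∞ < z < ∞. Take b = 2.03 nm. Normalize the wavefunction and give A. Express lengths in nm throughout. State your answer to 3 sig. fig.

A ≈ 0.367 nm^(-3/2)

Require ∫ |φ|² dz = 1 over the whole domain.
Differentiating ∫e^(−αz²) dz = √(π/α) under α to get the higher moments, the integral (without the A² prefactor) comes out to √(π)·b^3/2.
Hence A² = 1/[√(π)·b^3/2].
Substituting b = 2.03 gives A² = 0.1349, so A = 0.3673.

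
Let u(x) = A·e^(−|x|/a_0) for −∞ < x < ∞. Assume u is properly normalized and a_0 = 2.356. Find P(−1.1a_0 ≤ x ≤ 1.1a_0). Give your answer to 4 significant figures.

P ≈ 0.8892

|u|² is the probability density, so P = ∫_{−1.1a_0}^{1.1a_0} |u|² dx.
Since A² = 1/(a_0), this is the region integral divided by the full normalization integral.
Both integrals are even about x = 0, so only the x ≥ 0 halves are needed (the factors of 2 cancel). Let t = x/a_0; then A² and the length scale cancel, so P = ∫_{0}^{1.1} e^(-2·t) dt ÷ ∫_{0}^{∞} e^(-2·t) dt.
An antiderivative of e^(-2·t) is -e^(-2·t)/2; evaluating from 0 to 1.1 gives 1/2 - e^(-11/5)/2, while the full integral is 1/2.
Evaluating gives P = 0.88920.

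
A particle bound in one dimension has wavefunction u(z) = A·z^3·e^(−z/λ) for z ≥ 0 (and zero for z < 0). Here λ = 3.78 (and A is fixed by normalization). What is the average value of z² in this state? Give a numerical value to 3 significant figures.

By definition ⟨z²⟩ = ∫ z^2 |u(z)|² dz.
Using ∫₀^∞ zⁿ e^(−αz) dz = n!/αⁿ⁺¹, the ratio of the moment integral to the normalization integral gives ⟨z²⟩ = 14·λ^2.
With λ = 3.78, ⟨z^2⟩ = 200.0.

⟨z^2⟩ ≈ 200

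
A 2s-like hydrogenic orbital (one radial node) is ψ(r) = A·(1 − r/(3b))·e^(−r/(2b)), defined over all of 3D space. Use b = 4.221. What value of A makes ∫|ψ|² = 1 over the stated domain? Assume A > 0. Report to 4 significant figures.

A ≈ 0.03984

Require ∫ |ψ|² 4πr² dr = 1 over the whole domain.
The angular integral contributes 4π, leaving ∫₀^∞ r²|ψ|² dr.
With ∫₀^∞ r^4 e^(−αr) dr = 4!/α^5, the integral (without the A² prefactor) comes out to 8·π·b^3/3.
Substituting b = 4.221 gives A² = 0.0015872, so A = 0.039840.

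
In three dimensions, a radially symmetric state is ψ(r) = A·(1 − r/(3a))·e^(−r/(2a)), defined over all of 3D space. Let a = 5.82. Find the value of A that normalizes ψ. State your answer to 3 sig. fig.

A ≈ 0.0246

Normalization requires ∫|ψ|² 4πr² dr = 1, integrated from 0 to ∞.
In 3D with spherical symmetry the volume element is 4πr² dr.
Using ∫₀^∞ rⁿ e^(−αr) dr = n!/αⁿ⁺¹, with ψ = A·(1 − r/(3a))·e^(−r/(2a)), the integral evaluates to A²·[8·π·a^3/3].
Plugging in a = 5.82 yields A = 0.02461.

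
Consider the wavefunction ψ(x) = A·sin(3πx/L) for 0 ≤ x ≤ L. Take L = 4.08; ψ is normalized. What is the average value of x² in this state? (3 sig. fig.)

⟨x^2⟩ ≈ 5.46

By definition ⟨x²⟩ = ∫ x^2 |ψ(x)|² dx.
Since the A² factors cancel between numerator and denominator, ⟨x²⟩ = -L^2/(18·π^2) + L^2/3.
Putting L = 4.08 gives 5.455.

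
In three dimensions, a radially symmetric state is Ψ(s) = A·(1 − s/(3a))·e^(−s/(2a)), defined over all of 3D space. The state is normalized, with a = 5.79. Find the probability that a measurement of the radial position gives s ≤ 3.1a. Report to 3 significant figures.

P ≈ 0.353

With dV = 4πs²ds, the probability is ∫|Ψ|² dV over s ≤ 3.1a.
A² is fixed by ∫₀^∞ 4πs²|Ψ|² ds = 1, i.e. A² = (8·π·a^3/3)^(−1).
Let u = s/a; then A², 4π and the length scale all cancel, so P = ∫_{0}^{3.1} u^2·(1 - u/3)^2·e^(-u) du ÷ ∫_{0}^{∞} u^2·(1 - u/3)^2·e^(-u) du.
Using ∫ u^2·(1 - u/3)^2·e^(-u) du = (-u^4 + 2·u^3 - 3·u^2 - 6·u - 6)·e^(-u)/9, the numerator is ≈ 0.23519 and the denominator is 2/3.
This evaluates to P = 0.3528.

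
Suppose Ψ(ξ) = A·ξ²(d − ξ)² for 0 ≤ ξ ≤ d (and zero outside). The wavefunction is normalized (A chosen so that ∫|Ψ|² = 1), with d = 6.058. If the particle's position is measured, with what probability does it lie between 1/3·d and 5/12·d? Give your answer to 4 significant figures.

The probability is P = ∫ |Ψ|² dξ over [1/3·d, 5/12·d].
With A² fixed by ∫|Ψ|² = 1, i.e. A² = (d^9/630)^(−1), substitute and integrate.
In terms of u = ξ/d (A² and the length scale cancel between numerator and denominator), P = [∫_{1/3}^{5/12} u^4·(1 - u)^4 du] / [∫_{0}^{1} u^4·(1 - u)^4 du].
With ∫ u^4·(1 - u)^4 du = u^5·(70·u^4 - 315·u^3 + 540·u^2 - 420·u + 126)/630 + C, the region integral is ≈ 0.000249975 and the full one is 1/630.
This works out to P = 0.15748.

P ≈ 0.1575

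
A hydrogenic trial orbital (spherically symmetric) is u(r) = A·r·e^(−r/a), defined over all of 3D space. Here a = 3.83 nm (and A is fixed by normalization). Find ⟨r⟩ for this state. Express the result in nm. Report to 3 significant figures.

⟨r⟩ ≈ 9.58 nm

⟨r⟩ = ∫ r |u|² 4πr² dr over the full domain.
The ratio of the moment integral to the normalization integral gives ⟨r⟩ = 5·a/2.
With a = 3.83, ⟨r⟩ = 9.575.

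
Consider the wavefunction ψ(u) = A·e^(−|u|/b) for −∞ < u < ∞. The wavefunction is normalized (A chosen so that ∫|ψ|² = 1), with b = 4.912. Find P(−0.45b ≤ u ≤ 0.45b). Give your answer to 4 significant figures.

P ≈ 0.5934

|ψ|² is the probability density, so P = ∫_{−0.45b}^{0.45b} |ψ|² du.
The normalization integral ∫|ψ|²du over the whole domain equals b·A², and A² cancels in the ratio.
Both integrals are even about u = 0, so only the u ≥ 0 halves are needed (the factors of 2 cancel). Substituting t = u/b, A² and the length scale cancel in the ratio: P = ∫_{0}^{0.45} e^(-2·t) dt / ∫_{0}^{∞} e^(-2·t) dt.
Using ∫ e^(-2·t) dt = -e^(-2·t)/2, the numerator is 1/2 - e^(-9/10)/2 and the denominator is 1/2.
Taking the ratio, P = 0.59343.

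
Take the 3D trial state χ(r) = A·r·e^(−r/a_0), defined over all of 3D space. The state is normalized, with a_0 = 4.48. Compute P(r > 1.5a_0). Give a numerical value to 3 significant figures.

Integrate the radial probability density 4πr²|χ|² over r > 1.5a_0.
The full normalization integral is A²·[3·π·a_0^5] = 1, fixing A².
Let u = r/a_0; then A², 4π and the length scale all cancel, so P = ∫_{1.5}^{∞} u^4·e^(-2·u) du ÷ ∫_{0}^{∞} u^4·e^(-2·u) du.
An antiderivative of u^4·e^(-2·u) is -(u^4/2 + u^3 + 3·u^2/2 + 3·u/2 + 3/4)·e^(-2·u); evaluating from 1.5 to ∞ gives 393·e^(-3)/32, while the full integral is 3/4.
This evaluates to P = 0.8153.

P ≈ 0.815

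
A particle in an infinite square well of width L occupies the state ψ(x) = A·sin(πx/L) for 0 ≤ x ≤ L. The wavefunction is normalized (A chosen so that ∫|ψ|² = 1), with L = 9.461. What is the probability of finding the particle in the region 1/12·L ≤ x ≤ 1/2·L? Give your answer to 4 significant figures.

P ≈ 0.4962

P = ∫_{1/12·L}^{1/2·L} |ψ(x)|² dx.
With A² fixed by ∫|ψ|² = 1, i.e. A² = (L/2)^(−1), substitute and integrate.
In terms of u = x/L (A² and the length scale cancel between numerator and denominator), P = [∫_{1/12}^{1/2} sin(π·u)^2 du] / [∫_{0}^{1} sin(π·u)^2 du].
With ∫ sin(π·u)^2 du = u/2 - sin(2·π·u)/(4·π) + C, the region integral is 1/(8·π) + 5/24 and the full one is 1/2.
This works out to P = (3 + 5·π)/(12·π).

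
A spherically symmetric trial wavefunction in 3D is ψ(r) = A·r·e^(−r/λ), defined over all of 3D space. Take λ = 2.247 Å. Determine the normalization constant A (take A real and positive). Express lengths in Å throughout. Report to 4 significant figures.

The normalization condition is ∫|ψ|² 4πr² dr = 1 from 0 to ∞.
In 3D with spherical symmetry the volume element is 4πr² dr.
Recall ∫₀^∞ r^m e^(−r/β) dr = m!·β^(m+1), with ψ = A·r·e^(−r/λ), the integral evaluates to A²·[3·π·λ^5].
Plugging in λ = 2.247 yields A = 0.043038.

A ≈ 0.04304 Å^(-5/2)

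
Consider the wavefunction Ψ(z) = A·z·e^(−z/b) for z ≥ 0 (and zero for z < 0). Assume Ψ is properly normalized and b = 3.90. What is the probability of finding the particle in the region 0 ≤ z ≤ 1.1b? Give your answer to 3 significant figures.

P = ∫_{0}^{1.1b} |Ψ(z)|² dz.
Since A² = 1/(b^3/4), this is the region integral divided by the full normalization integral.
In terms of u = z/b (A² and the length scale cancel between numerator and denominator), P = [∫_{0}^{1.1} u^2·e^(-2·u) du] / [∫_{0}^{∞} u^2·e^(-2·u) du].
With ∫ u^2·e^(-2·u) du = -(2·u^2 + 2·u + 1)·e^(-2·u)/4 + C, the region integral is 1/4 - 281·e^(-11/5)/200 and the full one is 1/4.
This works out to P = 0.3773.

P ≈ 0.377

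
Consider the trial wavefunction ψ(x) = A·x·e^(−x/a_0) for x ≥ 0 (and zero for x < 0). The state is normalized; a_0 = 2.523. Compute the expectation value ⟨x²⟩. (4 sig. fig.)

⟨x^2⟩ ≈ 19.10

The expectation value is the |ψ|²-weighted average of x^2: ∫ x^2|ψ|² dx.
The ratio of the moment integral to the normalization integral gives ⟨x²⟩ = 3·a_0^2.
Putting a_0 = 2.523 gives 19.097.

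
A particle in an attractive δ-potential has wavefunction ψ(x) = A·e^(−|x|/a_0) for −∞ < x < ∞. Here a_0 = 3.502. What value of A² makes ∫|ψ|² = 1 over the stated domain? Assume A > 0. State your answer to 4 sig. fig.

Normalization requires ∫|ψ|² dx = 1, integrated from −∞ to ∞.
Carrying out the integral gives A² · a_0.
With a_0 = 3.502: A² = 0.28555 and A = 0.53437.

A^2 ≈ 0.2856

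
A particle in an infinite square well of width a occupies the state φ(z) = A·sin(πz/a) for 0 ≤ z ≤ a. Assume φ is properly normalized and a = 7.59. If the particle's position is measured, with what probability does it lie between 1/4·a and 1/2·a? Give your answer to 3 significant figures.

|φ|² is the probability density, so P = ∫_{1/4·a}^{1/2·a} |φ|² dz.
Since A² = 1/(a/2), this is the region integral divided by the full normalization integral.
In terms of u = z/a (A² and the length scale cancel between numerator and denominator), P = [∫_{1/4}^{1/2} sin(π·u)^2 du] / [∫_{0}^{1} sin(π·u)^2 du].
Using ∫ sin(π·u)^2 du = u/2 - sin(2·π·u)/(4·π), the numerator is 1/(4·π) + 1/8 and the denominator is 1/2.
The result is P = (2 + π)/(4·π).

P ≈ 0.409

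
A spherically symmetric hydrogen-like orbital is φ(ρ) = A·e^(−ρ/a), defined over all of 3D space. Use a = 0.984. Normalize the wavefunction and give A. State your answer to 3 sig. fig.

Normalization requires ∫|φ|² 4πρ² dρ = 1, integrated from 0 to ∞.
Recall ∫₀^∞ ρ^m e^(−ρ/β) dρ = m!·β^(m+1), the integral (without the A² prefactor) comes out to π·a^3.
Hence A² = 1/[π·a^3].
Substituting a = 0.984 gives A² = 0.3341, so A = 0.5780.

A ≈ 0.578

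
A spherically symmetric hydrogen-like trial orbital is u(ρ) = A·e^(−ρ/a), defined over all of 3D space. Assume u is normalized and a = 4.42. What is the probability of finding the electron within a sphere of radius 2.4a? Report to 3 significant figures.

P ≈ 0.857

With dV = 4πρ²dρ, the probability is ∫|u|² dV over ρ ≤ 2.4a.
The full normalization integral is A²·[π·a^3] = 1, fixing A².
Substituting t = ρ/a, A², 4π and the length scale all cancel in the ratio: P = ∫_{0}^{2.4} t^2·e^(-2·t) dt / ∫_{0}^{∞} t^2·e^(-2·t) dt.
Using ∫ t^2·e^(-2·t) dt = -(2·t^2 + 2·t + 1)·e^(-2·t)/4, the numerator is 1/4 - 433·e^(-24/5)/100 and the denominator is 1/4.
The region integral divided by the full integral gives P = 0.8575.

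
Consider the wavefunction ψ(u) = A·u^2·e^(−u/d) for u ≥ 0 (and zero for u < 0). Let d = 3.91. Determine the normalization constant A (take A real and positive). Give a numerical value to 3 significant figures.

A ≈ 0.0382

The normalization condition is ∫|ψ|² du = 1 from 0 to ∞.
With ∫₀^∞ u^4 e^(−αu) du = 4!/α^5, with ψ = A·u^2·e^(−u/d), the integral evaluates to A²·[3·d^5/4].
With d = 3.91: A² = 0.001459 and A = 0.03820.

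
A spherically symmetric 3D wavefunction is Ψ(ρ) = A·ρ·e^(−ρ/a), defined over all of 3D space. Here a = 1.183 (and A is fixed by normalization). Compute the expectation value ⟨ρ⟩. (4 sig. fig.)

⟨ρ⟩ = ∫ ρ |Ψ|² 4πρ² dρ over the full domain.
Using ∫₀^∞ ρⁿ e^(−αρ) dρ = n!/αⁿ⁺¹, evaluating both integrals, ⟨ρ⟩ = 5·a/2.
Putting a = 1.183 gives 2.9575.

⟨ρ⟩ ≈ 2.958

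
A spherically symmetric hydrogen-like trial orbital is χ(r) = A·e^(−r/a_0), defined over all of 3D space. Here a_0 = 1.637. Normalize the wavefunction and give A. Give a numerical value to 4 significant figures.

A ≈ 0.2694

Require ∫ |χ|² 4πr² dr = 1 over the whole domain.
Using ∫₀^∞ rⁿ e^(−αr) dr = n!/αⁿ⁺¹, ∫|χ|² 4πr² dr = A²·(π·a_0^3).
Hence A² = 1/[π·a_0^3].
Plugging in a_0 = 1.637 yields A = 0.26937.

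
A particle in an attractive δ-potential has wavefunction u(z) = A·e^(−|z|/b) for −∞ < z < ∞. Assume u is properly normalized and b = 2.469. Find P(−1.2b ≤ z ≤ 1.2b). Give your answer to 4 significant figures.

P ≈ 0.9093

|u|² is the probability density, so P = ∫_{−1.2b}^{1.2b} |u|² dz.
With A² fixed by ∫|u|² = 1, i.e. A² = (b)^(−1), substitute and integrate.
Both integrals are even about z = 0, so only the z ≥ 0 halves are needed (the factors of 2 cancel). Let t = z/b; then A² and the length scale cancel, so P = ∫_{0}^{1.2} e^(-2·t) dt ÷ ∫_{0}^{∞} e^(-2·t) dt.
With ∫ e^(-2·t) dt = -e^(-2·t)/2 + C, the region integral is 1/2 - e^(-12/5)/2 and the full one is 1/2.
Taking the ratio, P = 0.90928.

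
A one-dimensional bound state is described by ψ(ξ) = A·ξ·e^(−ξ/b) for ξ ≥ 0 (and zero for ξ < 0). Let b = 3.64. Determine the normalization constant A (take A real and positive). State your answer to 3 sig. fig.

Require ∫ |ψ|² dξ = 1 over the whole domain.
Using ∫₀^∞ ξⁿ e^(−αξ) dξ = n!/αⁿ⁺¹, with ψ = A·ξ·e^(−ξ/b), the integral evaluates to A²·[b^3/4].
Hence A² = 1/[b^3/4].
With b = 3.64: A² = 0.08294 and A = 0.2880.

A ≈ 0.288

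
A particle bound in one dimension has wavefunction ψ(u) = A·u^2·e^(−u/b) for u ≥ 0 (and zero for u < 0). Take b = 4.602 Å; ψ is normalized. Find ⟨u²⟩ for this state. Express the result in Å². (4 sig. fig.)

The expectation value is the |ψ|²-weighted average of u^2: ∫ u^2|ψ|² du.
Using ∫₀^∞ uⁿ e^(−αu) du = n!/αⁿ⁺¹, evaluating both integrals, ⟨u²⟩ = 15·b^2/2.
With b = 4.602, ⟨u^2⟩ = 158.84.

⟨u^2⟩ ≈ 158.8 Å^2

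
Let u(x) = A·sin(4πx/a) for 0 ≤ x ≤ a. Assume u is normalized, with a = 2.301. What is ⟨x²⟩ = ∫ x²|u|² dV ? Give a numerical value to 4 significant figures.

⟨x^2⟩ ≈ 1.748

⟨x²⟩ = ∫ x^2 |u|² dx over the full domain.
Evaluating both integrals, ⟨x²⟩ = -a^2/(32·π^2) + a^2/3.
With a = 2.301, ⟨x^2⟩ = 1.7481.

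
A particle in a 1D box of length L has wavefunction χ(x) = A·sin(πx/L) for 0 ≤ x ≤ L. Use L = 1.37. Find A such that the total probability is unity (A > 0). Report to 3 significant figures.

A ≈ 1.21

Require ∫ |χ|² dx = 1 over the whole domain.
∫|χ|² dx = A²·(L/2).
Hence A² = 1/[L/2].
With L = 1.37: A² = 1.460 and A = 1.208.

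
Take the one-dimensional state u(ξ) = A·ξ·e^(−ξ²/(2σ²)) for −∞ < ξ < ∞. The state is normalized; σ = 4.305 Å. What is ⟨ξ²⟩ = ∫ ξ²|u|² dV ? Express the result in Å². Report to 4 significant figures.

By definition ⟨ξ²⟩ = ∫ ξ^2 |u(ξ)|² dξ.
Since the A² factors cancel between numerator and denominator, ⟨ξ²⟩ = 3·σ^2/2.
With σ = 4.305, ⟨ξ^2⟩ = 27.800.

⟨ξ^2⟩ ≈ 27.80 Å^2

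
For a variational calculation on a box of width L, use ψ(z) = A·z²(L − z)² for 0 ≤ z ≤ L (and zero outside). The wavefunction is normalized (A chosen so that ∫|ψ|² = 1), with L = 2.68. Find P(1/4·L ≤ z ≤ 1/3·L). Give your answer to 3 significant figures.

|ψ|² is the probability density, so P = ∫_{1/4·L}^{1/3·L} |ψ|² dz.
With A² fixed by ∫|ψ|² = 1, i.e. A² = (L^9/630)^(−1), substitute and integrate.
In terms of u = z/L (A² and the length scale cancel between numerator and denominator), P = [∫_{1/4}^{1/3} u^4·(1 - u)^4 du] / [∫_{0}^{1} u^4·(1 - u)^4 du].
With ∫ u^4·(1 - u)^4 du = u^5·(70·u^4 - 315·u^3 + 540·u^2 - 420·u + 126)/630 + C, the region integral is ≈ 0.00015225 and the full one is 1/630.
This works out to P = 0.09592.

P ≈ 0.0959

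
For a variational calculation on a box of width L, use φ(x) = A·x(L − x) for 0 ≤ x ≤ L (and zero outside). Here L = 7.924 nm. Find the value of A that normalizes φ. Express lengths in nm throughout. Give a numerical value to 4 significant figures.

A ≈ 0.03099 nm^(-5/2)

The normalization condition is ∫|φ|² dx = 1 from 0 to L.
The integral (without the A² prefactor) comes out to L^5/30.
Plugging in L = 7.924 yields A = 0.030988.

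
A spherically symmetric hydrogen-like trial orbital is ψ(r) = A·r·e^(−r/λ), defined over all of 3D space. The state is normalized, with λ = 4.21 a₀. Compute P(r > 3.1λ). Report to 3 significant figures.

With dV = 4πr²dr, the probability is ∫|ψ|² dV over r > 3.1λ.
Normalization gives A² = 1/(3·π·λ^5).
In terms of u = r/λ (A², 4π and the length scale all cancel between numerator and denominator), P = [∫_{3.1}^{∞} u^4·e^(-2·u) du] / [∫_{0}^{∞} u^4·e^(-2·u) du].
Using ∫ u^4·e^(-2·u) du = -(u^4/2 + u^3 + 3·u^2/2 + 3·u/2 + 3/4)·e^(-2·u), the numerator is ≈ 0.19438 and the denominator is 3/4.
This evaluates to P = 0.2592.

P ≈ 0.259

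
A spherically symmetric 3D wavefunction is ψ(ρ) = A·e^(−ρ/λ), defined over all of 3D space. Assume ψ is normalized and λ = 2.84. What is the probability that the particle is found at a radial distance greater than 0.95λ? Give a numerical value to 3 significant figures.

Integrate the radial probability density 4πρ²|ψ|² over ρ > 0.95λ.
The full normalization integral is A²·[π·λ^3] = 1, fixing A².
Substituting u = ρ/λ, A², 4π and the length scale all cancel in the ratio: P = ∫_{0.95}^{∞} u^2·e^(-2·u) du / ∫_{0}^{∞} u^2·e^(-2·u) du.
Using ∫ u^2·e^(-2·u) du = -(2·u^2 + 2·u + 1)·e^(-2·u)/4, the numerator is 941·e^(-19/10)/800 and the denominator is 1/4.
Taking the ratio yields P = 0.7037.

P ≈ 0.704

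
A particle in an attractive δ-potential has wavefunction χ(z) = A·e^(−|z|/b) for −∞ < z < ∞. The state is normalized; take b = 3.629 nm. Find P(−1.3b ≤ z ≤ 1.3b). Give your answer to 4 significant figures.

P ≈ 0.9257

P = ∫_{−1.3b}^{1.3b} |χ(z)|² dz.
Since A² = 1/(b), this is the region integral divided by the full normalization integral.
By symmetry take twice the z ≥ 0 contribution in numerator and denominator; the 2's cancel. Let u = z/b; then A² and the length scale cancel, so P = ∫_{0}^{1.3} e^(-2·u) du ÷ ∫_{0}^{∞} e^(-2·u) du.
An antiderivative of e^(-2·u) is -e^(-2·u)/2; evaluating from 0 to 1.3 gives 1/2 - e^(-13/5)/2, while the full integral is 1/2.
The result is P = 0.92573.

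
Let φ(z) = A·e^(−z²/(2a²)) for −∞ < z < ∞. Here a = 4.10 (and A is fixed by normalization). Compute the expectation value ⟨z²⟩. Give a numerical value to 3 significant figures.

⟨z^2⟩ ≈ 8.41

By definition ⟨z²⟩ = ∫ z^2 |φ(z)|² dz.
With ∫_{−∞}^{∞} z^(2m) e^(−αz²) dz = (2m−1)!!·√π / (2^m α^(m+1/2)), evaluating both integrals, ⟨z²⟩ = a^2/2.
With a = 4.10, ⟨z^2⟩ = 8.405.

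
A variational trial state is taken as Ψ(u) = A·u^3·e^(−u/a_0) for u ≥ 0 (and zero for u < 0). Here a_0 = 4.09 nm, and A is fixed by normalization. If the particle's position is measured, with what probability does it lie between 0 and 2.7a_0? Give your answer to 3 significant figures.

P ≈ 0.298

The probability is P = ∫ |Ψ|² du over [0, 2.7a_0].
Since A² = 1/(45·a_0^7/8), this is the region integral divided by the full normalization integral.
Let t = u/a_0; then A² and the length scale cancel, so P = ∫_{0}^{2.7} t^6·e^(-2·t) dt ÷ ∫_{0}^{∞} t^6·e^(-2·t) dt.
With ∫ t^6·e^(-2·t) dt = -(4·t^6 + 12·t^5 + 30·t^4 + 60·t^3 + 90·t^2 + 90·t + 45)·e^(-2·t)/8 + C, the region integral is ≈ 1.6781 and the full one is 45/8.
This works out to P = 0.2983.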